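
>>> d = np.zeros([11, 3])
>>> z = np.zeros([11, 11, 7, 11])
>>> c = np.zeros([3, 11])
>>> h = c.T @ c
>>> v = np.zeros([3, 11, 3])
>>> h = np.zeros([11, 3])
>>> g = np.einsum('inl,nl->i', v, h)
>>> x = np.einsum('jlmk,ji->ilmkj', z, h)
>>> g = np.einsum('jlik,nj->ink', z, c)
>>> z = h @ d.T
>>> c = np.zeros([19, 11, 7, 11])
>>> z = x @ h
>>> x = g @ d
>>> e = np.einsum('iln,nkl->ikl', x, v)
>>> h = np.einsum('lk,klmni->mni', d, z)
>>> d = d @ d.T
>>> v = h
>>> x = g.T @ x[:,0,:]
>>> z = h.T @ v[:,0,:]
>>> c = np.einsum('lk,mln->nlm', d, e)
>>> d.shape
(11, 11)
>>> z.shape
(3, 11, 3)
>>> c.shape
(3, 11, 7)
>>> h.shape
(7, 11, 3)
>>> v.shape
(7, 11, 3)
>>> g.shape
(7, 3, 11)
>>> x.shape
(11, 3, 3)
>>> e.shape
(7, 11, 3)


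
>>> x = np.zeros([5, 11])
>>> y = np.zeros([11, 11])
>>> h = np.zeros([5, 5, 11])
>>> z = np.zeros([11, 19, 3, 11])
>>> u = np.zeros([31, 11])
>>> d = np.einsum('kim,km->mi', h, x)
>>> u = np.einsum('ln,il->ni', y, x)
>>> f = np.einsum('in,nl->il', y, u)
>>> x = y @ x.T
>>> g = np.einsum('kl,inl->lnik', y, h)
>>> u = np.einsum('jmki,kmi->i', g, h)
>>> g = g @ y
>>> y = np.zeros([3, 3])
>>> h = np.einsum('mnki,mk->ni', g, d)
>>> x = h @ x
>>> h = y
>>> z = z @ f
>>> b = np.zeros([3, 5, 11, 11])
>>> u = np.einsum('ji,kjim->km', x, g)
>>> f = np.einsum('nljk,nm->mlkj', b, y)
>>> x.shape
(5, 5)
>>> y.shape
(3, 3)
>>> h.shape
(3, 3)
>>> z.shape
(11, 19, 3, 5)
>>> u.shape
(11, 11)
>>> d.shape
(11, 5)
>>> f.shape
(3, 5, 11, 11)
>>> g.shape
(11, 5, 5, 11)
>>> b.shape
(3, 5, 11, 11)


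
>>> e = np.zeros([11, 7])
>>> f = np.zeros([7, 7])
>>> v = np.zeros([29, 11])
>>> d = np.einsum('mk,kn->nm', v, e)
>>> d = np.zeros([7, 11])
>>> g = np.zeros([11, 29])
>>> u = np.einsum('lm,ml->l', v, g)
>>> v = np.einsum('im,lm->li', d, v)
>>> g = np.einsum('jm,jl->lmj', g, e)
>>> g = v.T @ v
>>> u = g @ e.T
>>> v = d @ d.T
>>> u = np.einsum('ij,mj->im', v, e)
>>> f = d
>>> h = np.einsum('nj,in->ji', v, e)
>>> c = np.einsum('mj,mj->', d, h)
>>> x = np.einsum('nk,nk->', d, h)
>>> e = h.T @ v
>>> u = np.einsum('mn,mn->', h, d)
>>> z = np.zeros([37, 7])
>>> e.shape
(11, 7)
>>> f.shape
(7, 11)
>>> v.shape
(7, 7)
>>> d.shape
(7, 11)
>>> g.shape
(7, 7)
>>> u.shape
()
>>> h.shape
(7, 11)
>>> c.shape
()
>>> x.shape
()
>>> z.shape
(37, 7)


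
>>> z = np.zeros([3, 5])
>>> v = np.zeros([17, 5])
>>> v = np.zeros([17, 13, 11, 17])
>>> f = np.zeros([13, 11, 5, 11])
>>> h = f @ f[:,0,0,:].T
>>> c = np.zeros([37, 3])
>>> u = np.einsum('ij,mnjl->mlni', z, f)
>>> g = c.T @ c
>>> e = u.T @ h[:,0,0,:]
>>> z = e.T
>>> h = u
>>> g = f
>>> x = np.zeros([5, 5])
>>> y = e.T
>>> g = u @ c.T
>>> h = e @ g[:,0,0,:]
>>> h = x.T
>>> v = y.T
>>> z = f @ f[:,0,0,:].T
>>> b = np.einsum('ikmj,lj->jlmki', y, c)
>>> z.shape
(13, 11, 5, 13)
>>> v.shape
(3, 11, 11, 13)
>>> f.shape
(13, 11, 5, 11)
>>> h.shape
(5, 5)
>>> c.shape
(37, 3)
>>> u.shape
(13, 11, 11, 3)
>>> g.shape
(13, 11, 11, 37)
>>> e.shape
(3, 11, 11, 13)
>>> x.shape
(5, 5)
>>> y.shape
(13, 11, 11, 3)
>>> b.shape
(3, 37, 11, 11, 13)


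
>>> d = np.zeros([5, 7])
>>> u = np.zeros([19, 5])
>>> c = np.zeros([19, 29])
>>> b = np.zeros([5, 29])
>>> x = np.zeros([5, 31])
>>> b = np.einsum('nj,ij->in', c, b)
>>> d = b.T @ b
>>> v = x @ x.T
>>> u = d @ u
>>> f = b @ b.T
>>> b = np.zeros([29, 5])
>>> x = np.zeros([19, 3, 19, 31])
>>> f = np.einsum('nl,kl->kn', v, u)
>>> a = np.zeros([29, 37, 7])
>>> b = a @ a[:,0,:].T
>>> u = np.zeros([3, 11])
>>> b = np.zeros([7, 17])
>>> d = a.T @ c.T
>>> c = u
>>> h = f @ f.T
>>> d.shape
(7, 37, 19)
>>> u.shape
(3, 11)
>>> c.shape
(3, 11)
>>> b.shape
(7, 17)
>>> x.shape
(19, 3, 19, 31)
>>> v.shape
(5, 5)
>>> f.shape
(19, 5)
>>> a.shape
(29, 37, 7)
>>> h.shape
(19, 19)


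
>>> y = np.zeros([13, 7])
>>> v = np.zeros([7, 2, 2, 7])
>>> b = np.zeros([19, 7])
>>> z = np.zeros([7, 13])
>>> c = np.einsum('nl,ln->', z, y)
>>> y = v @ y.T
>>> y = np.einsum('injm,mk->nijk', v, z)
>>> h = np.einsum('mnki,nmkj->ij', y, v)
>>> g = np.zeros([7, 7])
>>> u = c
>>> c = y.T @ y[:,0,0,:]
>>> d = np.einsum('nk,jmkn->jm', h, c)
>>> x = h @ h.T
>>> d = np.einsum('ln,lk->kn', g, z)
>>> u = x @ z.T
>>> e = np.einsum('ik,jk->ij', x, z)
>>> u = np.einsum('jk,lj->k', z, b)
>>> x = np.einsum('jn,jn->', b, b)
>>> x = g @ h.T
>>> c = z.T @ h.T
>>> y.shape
(2, 7, 2, 13)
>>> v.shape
(7, 2, 2, 7)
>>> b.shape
(19, 7)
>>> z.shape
(7, 13)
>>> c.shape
(13, 13)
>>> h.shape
(13, 7)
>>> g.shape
(7, 7)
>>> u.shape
(13,)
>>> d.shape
(13, 7)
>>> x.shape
(7, 13)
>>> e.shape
(13, 7)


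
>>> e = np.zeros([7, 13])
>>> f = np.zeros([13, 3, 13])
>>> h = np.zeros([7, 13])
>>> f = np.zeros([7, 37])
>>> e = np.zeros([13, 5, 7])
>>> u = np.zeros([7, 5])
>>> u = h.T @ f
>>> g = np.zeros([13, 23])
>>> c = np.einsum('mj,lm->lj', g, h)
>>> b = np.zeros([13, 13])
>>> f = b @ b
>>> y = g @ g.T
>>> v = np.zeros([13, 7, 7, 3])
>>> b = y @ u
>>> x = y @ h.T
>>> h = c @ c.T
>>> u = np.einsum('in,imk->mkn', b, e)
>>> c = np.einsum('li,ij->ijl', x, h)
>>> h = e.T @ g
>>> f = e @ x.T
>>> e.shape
(13, 5, 7)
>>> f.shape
(13, 5, 13)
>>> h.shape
(7, 5, 23)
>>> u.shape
(5, 7, 37)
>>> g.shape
(13, 23)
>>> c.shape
(7, 7, 13)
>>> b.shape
(13, 37)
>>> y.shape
(13, 13)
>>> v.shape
(13, 7, 7, 3)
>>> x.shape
(13, 7)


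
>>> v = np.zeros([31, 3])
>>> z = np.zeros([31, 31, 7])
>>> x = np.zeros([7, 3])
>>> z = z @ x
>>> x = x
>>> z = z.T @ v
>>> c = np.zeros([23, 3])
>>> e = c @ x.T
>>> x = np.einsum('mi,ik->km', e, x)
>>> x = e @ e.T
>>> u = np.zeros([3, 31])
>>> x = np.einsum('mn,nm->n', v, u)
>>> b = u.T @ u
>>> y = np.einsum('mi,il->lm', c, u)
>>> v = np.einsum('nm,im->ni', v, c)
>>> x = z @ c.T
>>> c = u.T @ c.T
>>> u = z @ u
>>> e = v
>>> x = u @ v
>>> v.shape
(31, 23)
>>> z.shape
(3, 31, 3)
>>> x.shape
(3, 31, 23)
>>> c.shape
(31, 23)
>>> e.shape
(31, 23)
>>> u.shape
(3, 31, 31)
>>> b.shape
(31, 31)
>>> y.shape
(31, 23)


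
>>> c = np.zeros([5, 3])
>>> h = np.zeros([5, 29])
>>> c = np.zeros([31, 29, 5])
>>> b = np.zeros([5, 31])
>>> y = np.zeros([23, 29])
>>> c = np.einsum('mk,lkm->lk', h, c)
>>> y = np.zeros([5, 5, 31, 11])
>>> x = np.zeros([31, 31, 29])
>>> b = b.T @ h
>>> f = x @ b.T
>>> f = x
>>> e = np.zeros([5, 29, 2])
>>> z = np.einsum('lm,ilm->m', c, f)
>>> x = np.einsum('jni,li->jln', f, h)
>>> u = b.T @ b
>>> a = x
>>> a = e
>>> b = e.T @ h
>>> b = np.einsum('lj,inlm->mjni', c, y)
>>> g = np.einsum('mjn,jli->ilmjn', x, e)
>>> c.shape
(31, 29)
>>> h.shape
(5, 29)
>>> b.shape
(11, 29, 5, 5)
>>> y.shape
(5, 5, 31, 11)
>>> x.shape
(31, 5, 31)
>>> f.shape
(31, 31, 29)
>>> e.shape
(5, 29, 2)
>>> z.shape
(29,)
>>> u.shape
(29, 29)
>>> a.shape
(5, 29, 2)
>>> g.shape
(2, 29, 31, 5, 31)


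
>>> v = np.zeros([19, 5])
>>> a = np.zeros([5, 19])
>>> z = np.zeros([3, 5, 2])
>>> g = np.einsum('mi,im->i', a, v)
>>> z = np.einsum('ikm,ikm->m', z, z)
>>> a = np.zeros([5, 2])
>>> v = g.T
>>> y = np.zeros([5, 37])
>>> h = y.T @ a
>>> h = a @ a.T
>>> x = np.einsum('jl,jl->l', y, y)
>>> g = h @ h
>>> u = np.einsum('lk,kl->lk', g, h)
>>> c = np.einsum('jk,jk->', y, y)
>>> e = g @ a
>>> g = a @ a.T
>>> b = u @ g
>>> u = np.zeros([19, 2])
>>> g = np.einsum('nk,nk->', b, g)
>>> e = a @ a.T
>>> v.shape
(19,)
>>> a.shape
(5, 2)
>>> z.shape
(2,)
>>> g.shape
()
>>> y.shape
(5, 37)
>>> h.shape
(5, 5)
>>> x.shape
(37,)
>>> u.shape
(19, 2)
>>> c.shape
()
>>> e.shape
(5, 5)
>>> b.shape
(5, 5)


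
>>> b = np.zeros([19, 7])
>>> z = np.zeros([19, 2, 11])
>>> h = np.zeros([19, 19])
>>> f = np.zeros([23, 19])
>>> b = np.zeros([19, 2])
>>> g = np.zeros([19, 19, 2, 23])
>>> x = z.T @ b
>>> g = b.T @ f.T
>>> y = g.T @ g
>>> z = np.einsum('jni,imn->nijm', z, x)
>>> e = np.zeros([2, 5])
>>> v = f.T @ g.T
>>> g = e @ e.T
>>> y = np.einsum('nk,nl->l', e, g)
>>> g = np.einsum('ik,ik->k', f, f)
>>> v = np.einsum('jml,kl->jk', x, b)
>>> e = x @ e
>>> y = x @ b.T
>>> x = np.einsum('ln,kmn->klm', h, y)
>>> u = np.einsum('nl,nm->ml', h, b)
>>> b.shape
(19, 2)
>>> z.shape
(2, 11, 19, 2)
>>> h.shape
(19, 19)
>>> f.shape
(23, 19)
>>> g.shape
(19,)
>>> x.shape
(11, 19, 2)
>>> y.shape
(11, 2, 19)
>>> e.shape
(11, 2, 5)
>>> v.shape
(11, 19)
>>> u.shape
(2, 19)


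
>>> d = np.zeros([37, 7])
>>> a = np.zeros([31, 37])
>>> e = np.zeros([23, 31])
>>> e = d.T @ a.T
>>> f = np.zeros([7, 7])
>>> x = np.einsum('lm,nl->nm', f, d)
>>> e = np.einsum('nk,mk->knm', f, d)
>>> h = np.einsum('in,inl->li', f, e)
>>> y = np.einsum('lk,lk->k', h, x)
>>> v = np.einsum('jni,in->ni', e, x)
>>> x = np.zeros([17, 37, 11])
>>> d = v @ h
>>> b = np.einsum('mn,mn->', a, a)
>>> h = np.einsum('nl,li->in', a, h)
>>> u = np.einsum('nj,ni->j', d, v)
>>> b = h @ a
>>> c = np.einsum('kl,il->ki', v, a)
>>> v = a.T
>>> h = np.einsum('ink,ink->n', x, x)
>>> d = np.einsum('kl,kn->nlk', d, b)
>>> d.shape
(37, 7, 7)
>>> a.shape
(31, 37)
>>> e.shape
(7, 7, 37)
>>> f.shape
(7, 7)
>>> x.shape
(17, 37, 11)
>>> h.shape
(37,)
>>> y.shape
(7,)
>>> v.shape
(37, 31)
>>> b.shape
(7, 37)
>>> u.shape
(7,)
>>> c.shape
(7, 31)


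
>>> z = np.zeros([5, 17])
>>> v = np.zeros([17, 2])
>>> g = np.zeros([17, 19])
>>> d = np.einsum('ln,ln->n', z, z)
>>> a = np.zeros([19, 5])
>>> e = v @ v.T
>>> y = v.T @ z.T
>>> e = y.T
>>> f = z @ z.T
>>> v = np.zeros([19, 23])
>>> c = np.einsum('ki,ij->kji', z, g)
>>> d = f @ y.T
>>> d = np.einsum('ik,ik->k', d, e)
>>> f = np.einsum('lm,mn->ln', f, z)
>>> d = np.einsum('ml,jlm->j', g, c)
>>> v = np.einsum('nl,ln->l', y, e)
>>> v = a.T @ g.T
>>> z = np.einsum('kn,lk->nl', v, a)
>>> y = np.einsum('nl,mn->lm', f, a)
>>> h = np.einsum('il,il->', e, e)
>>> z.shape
(17, 19)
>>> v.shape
(5, 17)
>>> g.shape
(17, 19)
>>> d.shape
(5,)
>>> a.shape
(19, 5)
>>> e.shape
(5, 2)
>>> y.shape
(17, 19)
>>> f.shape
(5, 17)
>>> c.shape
(5, 19, 17)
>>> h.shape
()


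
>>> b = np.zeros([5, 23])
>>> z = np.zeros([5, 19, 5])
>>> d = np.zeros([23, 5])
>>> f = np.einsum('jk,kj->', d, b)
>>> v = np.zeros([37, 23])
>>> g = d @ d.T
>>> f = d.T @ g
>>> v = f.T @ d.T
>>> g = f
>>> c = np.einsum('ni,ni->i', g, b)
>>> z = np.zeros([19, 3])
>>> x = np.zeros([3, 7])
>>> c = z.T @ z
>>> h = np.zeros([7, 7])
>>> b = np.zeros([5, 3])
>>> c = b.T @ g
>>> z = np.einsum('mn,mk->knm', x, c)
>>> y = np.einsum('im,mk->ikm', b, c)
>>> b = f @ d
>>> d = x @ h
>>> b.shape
(5, 5)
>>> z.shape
(23, 7, 3)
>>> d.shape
(3, 7)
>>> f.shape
(5, 23)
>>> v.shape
(23, 23)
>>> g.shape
(5, 23)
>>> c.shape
(3, 23)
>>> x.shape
(3, 7)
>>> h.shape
(7, 7)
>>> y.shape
(5, 23, 3)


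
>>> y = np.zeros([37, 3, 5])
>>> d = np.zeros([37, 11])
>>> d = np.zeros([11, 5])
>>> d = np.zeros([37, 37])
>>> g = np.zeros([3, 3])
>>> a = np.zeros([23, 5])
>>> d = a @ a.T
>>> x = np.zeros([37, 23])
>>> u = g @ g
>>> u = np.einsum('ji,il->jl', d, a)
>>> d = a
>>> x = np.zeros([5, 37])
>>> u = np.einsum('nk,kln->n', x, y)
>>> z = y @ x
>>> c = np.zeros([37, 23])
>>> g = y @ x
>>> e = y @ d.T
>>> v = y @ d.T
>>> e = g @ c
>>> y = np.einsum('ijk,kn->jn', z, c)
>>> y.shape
(3, 23)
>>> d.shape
(23, 5)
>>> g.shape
(37, 3, 37)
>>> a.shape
(23, 5)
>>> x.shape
(5, 37)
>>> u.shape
(5,)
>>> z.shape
(37, 3, 37)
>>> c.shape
(37, 23)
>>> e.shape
(37, 3, 23)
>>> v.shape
(37, 3, 23)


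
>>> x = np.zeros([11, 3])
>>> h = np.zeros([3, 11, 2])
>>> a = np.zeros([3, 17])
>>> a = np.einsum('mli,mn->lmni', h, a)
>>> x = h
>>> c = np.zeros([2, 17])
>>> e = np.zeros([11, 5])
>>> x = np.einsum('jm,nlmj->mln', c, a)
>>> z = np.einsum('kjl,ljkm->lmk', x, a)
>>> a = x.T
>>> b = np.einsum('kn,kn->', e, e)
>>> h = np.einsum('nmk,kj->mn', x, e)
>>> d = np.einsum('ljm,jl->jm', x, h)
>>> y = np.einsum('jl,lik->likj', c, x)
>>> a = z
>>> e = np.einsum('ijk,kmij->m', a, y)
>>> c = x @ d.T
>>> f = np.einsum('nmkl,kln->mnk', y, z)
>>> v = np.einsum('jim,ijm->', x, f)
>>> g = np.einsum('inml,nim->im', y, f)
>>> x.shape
(17, 3, 11)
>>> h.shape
(3, 17)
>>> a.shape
(11, 2, 17)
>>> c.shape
(17, 3, 3)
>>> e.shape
(3,)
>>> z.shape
(11, 2, 17)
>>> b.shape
()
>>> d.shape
(3, 11)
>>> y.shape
(17, 3, 11, 2)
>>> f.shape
(3, 17, 11)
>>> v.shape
()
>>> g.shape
(17, 11)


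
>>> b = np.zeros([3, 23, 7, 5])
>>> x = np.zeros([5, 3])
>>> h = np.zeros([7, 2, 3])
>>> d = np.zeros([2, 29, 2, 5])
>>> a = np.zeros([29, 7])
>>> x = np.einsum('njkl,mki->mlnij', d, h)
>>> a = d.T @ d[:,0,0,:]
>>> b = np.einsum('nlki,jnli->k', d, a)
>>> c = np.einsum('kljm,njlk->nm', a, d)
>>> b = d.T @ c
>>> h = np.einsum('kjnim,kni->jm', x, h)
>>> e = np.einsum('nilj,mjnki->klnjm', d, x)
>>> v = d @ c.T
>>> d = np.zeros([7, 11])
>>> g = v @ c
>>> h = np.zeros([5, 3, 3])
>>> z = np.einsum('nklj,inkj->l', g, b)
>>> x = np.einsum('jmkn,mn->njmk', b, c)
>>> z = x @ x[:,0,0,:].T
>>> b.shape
(5, 2, 29, 5)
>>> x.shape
(5, 5, 2, 29)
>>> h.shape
(5, 3, 3)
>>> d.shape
(7, 11)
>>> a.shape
(5, 2, 29, 5)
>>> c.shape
(2, 5)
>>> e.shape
(3, 2, 2, 5, 7)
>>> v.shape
(2, 29, 2, 2)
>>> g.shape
(2, 29, 2, 5)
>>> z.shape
(5, 5, 2, 5)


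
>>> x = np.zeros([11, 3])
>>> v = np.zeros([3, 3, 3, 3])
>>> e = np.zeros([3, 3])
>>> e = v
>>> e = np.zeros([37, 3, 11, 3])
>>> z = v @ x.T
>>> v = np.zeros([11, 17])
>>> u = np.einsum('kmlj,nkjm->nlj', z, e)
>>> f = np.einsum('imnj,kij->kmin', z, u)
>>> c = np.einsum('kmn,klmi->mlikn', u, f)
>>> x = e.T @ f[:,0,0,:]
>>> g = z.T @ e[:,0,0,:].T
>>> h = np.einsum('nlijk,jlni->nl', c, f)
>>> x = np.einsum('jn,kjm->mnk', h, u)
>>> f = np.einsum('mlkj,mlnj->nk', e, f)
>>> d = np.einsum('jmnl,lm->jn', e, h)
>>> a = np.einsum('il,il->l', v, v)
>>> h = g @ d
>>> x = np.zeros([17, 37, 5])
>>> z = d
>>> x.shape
(17, 37, 5)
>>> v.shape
(11, 17)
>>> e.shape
(37, 3, 11, 3)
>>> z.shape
(37, 11)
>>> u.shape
(37, 3, 11)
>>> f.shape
(3, 11)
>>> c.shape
(3, 3, 3, 37, 11)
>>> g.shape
(11, 3, 3, 37)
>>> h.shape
(11, 3, 3, 11)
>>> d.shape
(37, 11)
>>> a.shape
(17,)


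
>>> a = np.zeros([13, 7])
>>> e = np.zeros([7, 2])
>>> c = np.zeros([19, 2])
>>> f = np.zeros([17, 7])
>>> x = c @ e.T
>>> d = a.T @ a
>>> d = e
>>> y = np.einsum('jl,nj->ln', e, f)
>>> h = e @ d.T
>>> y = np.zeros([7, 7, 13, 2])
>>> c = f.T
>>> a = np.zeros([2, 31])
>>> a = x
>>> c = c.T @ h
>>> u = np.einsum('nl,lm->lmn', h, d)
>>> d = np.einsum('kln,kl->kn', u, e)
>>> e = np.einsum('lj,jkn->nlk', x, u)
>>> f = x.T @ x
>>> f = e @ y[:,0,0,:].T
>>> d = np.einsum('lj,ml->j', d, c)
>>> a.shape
(19, 7)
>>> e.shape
(7, 19, 2)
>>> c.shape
(17, 7)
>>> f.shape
(7, 19, 7)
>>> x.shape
(19, 7)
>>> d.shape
(7,)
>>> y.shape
(7, 7, 13, 2)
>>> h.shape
(7, 7)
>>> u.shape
(7, 2, 7)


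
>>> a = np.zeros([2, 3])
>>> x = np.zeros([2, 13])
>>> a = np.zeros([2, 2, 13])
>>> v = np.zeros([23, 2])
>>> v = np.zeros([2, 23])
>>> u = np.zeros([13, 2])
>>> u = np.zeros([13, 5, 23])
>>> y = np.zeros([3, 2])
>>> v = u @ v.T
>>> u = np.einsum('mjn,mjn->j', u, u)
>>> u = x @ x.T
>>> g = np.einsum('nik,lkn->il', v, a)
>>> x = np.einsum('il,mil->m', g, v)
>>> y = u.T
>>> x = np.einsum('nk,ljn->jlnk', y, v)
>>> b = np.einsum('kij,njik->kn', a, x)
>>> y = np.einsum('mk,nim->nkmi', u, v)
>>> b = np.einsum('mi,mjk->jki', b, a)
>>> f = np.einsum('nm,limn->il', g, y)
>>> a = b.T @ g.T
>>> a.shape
(5, 13, 5)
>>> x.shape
(5, 13, 2, 2)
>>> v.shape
(13, 5, 2)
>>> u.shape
(2, 2)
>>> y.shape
(13, 2, 2, 5)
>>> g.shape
(5, 2)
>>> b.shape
(2, 13, 5)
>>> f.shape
(2, 13)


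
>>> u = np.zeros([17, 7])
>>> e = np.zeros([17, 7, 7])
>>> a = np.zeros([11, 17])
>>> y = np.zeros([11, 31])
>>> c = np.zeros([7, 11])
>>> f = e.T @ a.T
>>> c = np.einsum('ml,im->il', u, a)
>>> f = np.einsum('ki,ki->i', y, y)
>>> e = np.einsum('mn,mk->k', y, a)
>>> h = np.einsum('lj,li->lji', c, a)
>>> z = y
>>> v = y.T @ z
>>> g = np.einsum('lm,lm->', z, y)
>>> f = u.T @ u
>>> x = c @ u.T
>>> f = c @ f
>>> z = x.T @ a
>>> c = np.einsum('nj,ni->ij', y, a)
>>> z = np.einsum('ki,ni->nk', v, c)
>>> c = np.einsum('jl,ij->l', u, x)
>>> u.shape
(17, 7)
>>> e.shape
(17,)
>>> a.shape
(11, 17)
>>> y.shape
(11, 31)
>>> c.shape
(7,)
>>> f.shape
(11, 7)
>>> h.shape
(11, 7, 17)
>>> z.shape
(17, 31)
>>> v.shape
(31, 31)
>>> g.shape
()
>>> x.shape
(11, 17)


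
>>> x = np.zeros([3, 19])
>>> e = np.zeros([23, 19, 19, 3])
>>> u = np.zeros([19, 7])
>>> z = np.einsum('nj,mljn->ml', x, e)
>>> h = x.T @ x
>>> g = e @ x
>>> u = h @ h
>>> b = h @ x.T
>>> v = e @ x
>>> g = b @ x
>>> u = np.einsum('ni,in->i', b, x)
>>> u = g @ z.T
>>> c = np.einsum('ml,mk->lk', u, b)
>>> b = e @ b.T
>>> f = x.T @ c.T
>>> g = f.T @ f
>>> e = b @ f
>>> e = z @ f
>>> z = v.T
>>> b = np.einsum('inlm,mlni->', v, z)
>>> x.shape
(3, 19)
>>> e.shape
(23, 23)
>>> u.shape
(19, 23)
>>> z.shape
(19, 19, 19, 23)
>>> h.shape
(19, 19)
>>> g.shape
(23, 23)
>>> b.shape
()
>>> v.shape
(23, 19, 19, 19)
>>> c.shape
(23, 3)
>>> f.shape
(19, 23)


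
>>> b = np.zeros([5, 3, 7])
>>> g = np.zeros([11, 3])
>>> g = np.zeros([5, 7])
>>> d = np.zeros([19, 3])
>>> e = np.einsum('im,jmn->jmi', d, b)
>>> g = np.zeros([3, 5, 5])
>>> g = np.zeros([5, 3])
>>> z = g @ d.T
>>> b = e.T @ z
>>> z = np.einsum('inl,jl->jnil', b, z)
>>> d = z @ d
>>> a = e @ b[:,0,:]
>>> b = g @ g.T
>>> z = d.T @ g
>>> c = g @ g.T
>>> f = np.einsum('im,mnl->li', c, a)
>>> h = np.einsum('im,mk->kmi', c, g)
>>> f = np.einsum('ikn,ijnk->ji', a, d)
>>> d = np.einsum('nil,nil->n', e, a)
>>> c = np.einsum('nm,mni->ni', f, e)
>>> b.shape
(5, 5)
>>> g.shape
(5, 3)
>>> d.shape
(5,)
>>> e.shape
(5, 3, 19)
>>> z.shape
(3, 19, 3, 3)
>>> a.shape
(5, 3, 19)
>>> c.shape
(3, 19)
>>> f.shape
(3, 5)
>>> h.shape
(3, 5, 5)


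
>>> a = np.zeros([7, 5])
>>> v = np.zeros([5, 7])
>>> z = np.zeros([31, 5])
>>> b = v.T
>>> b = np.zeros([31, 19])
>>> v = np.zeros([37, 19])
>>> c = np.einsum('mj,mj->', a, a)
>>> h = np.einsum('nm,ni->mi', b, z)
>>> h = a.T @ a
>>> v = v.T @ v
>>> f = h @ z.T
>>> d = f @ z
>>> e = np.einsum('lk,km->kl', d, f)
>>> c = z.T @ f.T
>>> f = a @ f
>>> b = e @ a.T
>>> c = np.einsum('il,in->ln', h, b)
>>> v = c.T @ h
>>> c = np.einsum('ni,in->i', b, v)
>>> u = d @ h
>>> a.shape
(7, 5)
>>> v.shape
(7, 5)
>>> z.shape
(31, 5)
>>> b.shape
(5, 7)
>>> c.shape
(7,)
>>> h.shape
(5, 5)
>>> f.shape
(7, 31)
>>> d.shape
(5, 5)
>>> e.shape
(5, 5)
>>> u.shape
(5, 5)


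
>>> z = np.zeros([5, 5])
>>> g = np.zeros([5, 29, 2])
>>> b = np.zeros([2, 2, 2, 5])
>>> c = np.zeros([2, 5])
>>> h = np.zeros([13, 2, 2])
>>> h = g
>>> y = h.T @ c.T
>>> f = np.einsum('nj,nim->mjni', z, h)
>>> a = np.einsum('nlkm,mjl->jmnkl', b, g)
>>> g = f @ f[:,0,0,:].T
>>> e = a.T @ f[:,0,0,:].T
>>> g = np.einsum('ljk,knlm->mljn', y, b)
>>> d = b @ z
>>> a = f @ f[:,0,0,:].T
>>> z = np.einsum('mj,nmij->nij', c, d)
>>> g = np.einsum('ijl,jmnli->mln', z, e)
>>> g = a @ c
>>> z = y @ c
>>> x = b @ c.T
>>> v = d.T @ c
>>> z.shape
(2, 29, 5)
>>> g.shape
(2, 5, 5, 5)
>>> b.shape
(2, 2, 2, 5)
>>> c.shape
(2, 5)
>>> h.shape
(5, 29, 2)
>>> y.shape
(2, 29, 2)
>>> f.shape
(2, 5, 5, 29)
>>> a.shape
(2, 5, 5, 2)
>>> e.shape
(2, 2, 2, 5, 2)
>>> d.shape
(2, 2, 2, 5)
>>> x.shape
(2, 2, 2, 2)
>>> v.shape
(5, 2, 2, 5)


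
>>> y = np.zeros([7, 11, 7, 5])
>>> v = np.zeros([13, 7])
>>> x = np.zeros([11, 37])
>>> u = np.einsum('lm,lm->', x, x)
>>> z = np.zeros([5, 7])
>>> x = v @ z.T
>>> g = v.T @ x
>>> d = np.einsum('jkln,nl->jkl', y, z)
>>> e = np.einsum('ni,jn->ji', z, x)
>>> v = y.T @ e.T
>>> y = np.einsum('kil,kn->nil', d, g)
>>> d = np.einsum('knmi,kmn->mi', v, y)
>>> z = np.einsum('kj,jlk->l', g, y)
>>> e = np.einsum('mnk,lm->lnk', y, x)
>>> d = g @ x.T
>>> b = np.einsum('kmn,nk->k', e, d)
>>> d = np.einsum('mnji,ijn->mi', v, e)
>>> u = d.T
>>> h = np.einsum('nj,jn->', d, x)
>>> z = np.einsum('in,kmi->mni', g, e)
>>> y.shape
(5, 11, 7)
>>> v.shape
(5, 7, 11, 13)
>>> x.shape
(13, 5)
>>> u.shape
(13, 5)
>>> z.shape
(11, 5, 7)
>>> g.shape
(7, 5)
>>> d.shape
(5, 13)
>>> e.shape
(13, 11, 7)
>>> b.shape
(13,)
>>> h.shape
()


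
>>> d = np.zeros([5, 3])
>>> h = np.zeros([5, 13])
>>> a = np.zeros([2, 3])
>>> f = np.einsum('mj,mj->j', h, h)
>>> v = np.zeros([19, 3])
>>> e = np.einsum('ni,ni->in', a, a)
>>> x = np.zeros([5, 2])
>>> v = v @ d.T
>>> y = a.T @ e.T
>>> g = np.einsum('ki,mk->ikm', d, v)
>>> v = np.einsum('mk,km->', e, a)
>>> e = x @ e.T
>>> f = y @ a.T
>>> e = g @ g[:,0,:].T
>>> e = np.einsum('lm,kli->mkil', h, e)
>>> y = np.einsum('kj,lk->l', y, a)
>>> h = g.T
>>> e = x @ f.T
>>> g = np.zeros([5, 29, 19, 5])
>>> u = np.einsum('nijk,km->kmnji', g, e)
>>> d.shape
(5, 3)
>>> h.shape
(19, 5, 3)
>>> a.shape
(2, 3)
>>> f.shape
(3, 2)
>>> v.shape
()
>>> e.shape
(5, 3)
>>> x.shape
(5, 2)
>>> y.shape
(2,)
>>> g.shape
(5, 29, 19, 5)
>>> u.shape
(5, 3, 5, 19, 29)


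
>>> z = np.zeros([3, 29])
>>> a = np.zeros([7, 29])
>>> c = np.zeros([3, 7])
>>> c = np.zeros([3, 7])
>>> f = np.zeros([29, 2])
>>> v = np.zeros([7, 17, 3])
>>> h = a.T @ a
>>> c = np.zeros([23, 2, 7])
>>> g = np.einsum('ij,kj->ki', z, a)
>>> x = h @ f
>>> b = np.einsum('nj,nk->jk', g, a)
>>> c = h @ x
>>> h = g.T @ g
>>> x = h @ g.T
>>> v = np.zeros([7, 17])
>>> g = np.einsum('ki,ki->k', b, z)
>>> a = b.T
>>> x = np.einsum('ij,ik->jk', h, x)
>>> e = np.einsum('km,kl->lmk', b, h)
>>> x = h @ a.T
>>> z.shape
(3, 29)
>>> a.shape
(29, 3)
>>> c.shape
(29, 2)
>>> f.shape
(29, 2)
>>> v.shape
(7, 17)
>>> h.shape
(3, 3)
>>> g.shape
(3,)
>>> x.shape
(3, 29)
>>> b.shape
(3, 29)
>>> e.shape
(3, 29, 3)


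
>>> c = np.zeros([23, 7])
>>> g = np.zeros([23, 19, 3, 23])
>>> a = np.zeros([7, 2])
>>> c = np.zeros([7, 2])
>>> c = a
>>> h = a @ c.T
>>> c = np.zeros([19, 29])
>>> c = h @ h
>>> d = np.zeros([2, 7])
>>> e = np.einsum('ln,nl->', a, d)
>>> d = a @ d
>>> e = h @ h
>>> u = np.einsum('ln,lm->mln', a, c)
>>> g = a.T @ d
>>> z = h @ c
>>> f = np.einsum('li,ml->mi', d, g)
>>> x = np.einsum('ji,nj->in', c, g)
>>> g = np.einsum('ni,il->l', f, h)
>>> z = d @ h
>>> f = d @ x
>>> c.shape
(7, 7)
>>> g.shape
(7,)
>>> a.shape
(7, 2)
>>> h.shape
(7, 7)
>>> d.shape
(7, 7)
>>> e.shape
(7, 7)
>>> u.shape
(7, 7, 2)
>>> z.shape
(7, 7)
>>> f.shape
(7, 2)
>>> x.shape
(7, 2)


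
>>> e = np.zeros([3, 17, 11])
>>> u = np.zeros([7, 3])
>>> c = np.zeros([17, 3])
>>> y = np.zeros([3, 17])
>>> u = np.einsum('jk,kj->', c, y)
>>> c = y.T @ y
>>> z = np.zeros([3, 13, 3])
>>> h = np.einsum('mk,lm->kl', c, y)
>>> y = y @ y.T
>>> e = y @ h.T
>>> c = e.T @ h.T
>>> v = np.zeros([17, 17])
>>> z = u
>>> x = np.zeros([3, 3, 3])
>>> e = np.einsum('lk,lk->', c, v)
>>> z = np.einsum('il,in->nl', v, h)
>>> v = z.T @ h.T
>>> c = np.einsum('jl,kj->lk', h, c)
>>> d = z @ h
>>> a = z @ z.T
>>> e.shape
()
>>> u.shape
()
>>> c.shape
(3, 17)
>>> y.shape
(3, 3)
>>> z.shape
(3, 17)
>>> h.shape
(17, 3)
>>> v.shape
(17, 17)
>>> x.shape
(3, 3, 3)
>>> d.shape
(3, 3)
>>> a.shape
(3, 3)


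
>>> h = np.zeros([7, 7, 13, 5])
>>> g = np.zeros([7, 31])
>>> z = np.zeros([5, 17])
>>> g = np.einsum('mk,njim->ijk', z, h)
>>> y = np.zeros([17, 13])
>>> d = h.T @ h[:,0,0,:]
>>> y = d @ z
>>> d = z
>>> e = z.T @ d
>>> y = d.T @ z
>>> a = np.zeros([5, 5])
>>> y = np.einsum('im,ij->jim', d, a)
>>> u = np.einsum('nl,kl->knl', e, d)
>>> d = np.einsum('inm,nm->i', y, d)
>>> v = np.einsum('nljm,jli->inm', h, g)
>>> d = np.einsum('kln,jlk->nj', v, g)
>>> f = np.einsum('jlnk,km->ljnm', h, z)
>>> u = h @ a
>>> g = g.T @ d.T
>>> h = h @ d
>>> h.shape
(7, 7, 13, 13)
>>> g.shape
(17, 7, 5)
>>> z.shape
(5, 17)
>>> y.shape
(5, 5, 17)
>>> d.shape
(5, 13)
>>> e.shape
(17, 17)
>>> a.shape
(5, 5)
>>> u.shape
(7, 7, 13, 5)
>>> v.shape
(17, 7, 5)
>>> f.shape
(7, 7, 13, 17)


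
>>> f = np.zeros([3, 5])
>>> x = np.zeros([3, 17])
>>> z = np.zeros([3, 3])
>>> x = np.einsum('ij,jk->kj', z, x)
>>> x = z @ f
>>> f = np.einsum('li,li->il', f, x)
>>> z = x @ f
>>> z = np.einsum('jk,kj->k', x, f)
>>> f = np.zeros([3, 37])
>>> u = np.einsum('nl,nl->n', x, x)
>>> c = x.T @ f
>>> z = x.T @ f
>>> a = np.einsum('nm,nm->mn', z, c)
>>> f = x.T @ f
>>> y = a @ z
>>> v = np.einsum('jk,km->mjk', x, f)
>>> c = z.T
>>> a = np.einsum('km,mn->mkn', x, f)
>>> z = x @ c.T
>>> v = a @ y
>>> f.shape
(5, 37)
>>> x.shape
(3, 5)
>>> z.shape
(3, 37)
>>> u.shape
(3,)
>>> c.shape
(37, 5)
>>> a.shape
(5, 3, 37)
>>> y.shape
(37, 37)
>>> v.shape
(5, 3, 37)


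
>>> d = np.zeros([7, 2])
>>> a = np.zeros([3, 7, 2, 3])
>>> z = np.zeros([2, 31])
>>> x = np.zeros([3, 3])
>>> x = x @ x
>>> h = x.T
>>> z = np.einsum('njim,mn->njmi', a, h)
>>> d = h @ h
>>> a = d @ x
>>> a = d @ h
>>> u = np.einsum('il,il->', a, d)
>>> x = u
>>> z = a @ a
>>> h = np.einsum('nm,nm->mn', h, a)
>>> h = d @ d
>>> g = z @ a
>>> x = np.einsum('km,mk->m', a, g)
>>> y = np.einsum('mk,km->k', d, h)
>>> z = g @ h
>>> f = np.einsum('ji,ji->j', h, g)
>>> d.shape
(3, 3)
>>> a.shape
(3, 3)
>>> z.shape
(3, 3)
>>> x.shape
(3,)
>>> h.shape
(3, 3)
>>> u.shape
()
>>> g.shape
(3, 3)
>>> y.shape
(3,)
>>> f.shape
(3,)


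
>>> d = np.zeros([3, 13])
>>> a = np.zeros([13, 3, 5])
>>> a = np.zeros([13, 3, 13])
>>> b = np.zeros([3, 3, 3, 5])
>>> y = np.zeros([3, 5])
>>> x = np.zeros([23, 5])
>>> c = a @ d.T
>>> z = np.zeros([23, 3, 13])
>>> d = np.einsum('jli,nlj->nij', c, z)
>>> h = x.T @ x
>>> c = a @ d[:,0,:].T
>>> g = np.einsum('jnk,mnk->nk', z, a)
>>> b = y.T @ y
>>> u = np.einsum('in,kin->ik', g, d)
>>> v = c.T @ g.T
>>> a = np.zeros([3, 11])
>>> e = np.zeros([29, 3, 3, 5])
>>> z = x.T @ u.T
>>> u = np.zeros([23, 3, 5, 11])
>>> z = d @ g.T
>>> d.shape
(23, 3, 13)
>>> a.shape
(3, 11)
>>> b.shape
(5, 5)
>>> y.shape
(3, 5)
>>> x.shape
(23, 5)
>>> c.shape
(13, 3, 23)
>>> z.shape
(23, 3, 3)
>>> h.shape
(5, 5)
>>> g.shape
(3, 13)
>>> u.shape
(23, 3, 5, 11)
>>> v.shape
(23, 3, 3)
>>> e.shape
(29, 3, 3, 5)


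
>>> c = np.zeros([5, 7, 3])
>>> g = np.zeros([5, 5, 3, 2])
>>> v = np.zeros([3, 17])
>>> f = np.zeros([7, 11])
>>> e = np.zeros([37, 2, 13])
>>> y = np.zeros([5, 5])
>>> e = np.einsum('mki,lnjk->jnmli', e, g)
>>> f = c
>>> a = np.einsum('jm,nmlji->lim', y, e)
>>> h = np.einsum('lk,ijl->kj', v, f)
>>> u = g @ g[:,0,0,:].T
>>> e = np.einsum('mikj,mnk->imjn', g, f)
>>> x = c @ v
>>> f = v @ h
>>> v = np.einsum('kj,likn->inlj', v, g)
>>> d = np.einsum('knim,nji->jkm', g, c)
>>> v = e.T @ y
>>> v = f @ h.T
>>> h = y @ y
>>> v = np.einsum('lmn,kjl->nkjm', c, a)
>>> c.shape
(5, 7, 3)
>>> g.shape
(5, 5, 3, 2)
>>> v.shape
(3, 37, 13, 7)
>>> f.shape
(3, 7)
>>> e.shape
(5, 5, 2, 7)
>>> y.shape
(5, 5)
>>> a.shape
(37, 13, 5)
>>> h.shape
(5, 5)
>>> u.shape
(5, 5, 3, 5)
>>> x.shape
(5, 7, 17)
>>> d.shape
(7, 5, 2)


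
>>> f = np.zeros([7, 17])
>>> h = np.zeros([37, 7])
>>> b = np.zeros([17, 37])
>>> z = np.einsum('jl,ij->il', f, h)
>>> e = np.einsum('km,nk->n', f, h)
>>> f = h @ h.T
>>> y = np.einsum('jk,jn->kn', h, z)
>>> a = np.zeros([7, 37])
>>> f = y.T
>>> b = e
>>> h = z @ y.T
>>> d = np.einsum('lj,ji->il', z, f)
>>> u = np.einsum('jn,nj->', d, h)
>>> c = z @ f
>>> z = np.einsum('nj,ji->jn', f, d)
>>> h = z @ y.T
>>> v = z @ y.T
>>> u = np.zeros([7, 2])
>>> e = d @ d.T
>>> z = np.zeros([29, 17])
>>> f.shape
(17, 7)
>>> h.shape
(7, 7)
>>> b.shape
(37,)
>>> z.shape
(29, 17)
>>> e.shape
(7, 7)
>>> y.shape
(7, 17)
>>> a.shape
(7, 37)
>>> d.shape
(7, 37)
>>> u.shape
(7, 2)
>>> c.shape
(37, 7)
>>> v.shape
(7, 7)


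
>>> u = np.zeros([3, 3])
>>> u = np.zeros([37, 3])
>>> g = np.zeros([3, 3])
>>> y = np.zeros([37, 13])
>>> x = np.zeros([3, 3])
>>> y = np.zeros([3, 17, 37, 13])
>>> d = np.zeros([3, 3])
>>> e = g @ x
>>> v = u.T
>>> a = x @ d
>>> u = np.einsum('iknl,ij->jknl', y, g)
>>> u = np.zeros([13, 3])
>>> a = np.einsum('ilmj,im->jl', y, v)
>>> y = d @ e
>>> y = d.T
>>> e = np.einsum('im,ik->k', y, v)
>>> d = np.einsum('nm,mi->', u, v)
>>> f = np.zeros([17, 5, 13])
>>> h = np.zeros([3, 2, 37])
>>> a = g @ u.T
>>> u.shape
(13, 3)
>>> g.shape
(3, 3)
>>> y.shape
(3, 3)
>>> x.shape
(3, 3)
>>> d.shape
()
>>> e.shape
(37,)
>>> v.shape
(3, 37)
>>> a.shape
(3, 13)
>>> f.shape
(17, 5, 13)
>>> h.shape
(3, 2, 37)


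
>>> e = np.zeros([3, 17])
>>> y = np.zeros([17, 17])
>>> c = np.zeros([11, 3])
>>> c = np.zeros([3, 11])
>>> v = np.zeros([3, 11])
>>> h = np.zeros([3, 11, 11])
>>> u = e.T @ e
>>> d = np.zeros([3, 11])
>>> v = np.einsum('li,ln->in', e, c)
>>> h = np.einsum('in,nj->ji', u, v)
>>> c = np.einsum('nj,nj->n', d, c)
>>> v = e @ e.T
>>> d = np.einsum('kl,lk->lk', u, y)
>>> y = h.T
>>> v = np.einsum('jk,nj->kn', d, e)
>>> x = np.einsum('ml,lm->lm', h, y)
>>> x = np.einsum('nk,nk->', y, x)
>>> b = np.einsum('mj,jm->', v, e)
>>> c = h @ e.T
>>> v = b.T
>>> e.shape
(3, 17)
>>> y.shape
(17, 11)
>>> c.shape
(11, 3)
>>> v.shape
()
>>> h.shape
(11, 17)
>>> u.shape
(17, 17)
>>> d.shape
(17, 17)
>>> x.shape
()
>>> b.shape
()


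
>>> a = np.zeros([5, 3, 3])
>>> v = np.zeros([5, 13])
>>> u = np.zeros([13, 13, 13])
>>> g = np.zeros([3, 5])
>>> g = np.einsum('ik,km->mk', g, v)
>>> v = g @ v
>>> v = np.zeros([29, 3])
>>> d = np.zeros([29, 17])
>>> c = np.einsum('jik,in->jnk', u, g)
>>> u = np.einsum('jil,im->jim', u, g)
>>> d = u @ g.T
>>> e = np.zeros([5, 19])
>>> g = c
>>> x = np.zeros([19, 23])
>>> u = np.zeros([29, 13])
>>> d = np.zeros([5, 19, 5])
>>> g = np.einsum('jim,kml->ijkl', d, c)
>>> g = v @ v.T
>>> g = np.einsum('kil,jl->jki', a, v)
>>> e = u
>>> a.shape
(5, 3, 3)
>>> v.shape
(29, 3)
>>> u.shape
(29, 13)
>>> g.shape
(29, 5, 3)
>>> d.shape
(5, 19, 5)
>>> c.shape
(13, 5, 13)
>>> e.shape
(29, 13)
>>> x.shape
(19, 23)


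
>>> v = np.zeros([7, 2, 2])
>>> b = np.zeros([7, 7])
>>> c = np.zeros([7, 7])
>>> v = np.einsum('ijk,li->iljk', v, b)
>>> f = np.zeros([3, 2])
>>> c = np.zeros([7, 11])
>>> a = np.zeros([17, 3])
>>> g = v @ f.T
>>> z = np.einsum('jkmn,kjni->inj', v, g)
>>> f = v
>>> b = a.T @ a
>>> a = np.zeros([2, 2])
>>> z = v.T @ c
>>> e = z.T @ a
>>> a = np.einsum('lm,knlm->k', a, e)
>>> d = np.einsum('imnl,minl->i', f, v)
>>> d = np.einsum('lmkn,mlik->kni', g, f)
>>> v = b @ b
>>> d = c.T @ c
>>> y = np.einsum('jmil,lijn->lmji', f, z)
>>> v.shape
(3, 3)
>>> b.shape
(3, 3)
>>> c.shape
(7, 11)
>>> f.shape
(7, 7, 2, 2)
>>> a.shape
(11,)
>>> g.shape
(7, 7, 2, 3)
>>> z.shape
(2, 2, 7, 11)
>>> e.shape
(11, 7, 2, 2)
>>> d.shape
(11, 11)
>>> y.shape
(2, 7, 7, 2)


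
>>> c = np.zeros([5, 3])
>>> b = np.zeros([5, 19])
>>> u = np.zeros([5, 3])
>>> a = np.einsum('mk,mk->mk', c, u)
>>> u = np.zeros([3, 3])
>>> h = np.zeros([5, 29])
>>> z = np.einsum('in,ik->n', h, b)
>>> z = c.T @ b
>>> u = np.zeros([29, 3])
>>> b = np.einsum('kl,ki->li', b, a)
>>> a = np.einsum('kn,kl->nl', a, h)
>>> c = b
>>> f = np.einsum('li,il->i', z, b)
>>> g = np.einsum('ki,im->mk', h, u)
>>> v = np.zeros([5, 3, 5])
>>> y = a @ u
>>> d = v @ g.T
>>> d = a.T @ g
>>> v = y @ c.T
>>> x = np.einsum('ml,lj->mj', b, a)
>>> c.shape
(19, 3)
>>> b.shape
(19, 3)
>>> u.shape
(29, 3)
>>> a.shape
(3, 29)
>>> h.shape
(5, 29)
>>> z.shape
(3, 19)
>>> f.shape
(19,)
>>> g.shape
(3, 5)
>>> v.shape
(3, 19)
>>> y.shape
(3, 3)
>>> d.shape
(29, 5)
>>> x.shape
(19, 29)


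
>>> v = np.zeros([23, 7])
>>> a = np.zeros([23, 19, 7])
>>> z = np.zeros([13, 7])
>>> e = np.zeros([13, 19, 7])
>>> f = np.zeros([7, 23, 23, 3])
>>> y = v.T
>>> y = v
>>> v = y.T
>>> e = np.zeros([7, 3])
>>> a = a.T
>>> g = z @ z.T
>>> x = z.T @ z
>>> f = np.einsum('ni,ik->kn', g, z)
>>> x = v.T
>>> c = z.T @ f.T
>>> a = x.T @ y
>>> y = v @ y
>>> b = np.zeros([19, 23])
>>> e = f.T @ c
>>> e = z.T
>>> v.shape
(7, 23)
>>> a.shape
(7, 7)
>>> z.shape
(13, 7)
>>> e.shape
(7, 13)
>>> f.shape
(7, 13)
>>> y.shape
(7, 7)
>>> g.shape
(13, 13)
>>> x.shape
(23, 7)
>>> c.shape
(7, 7)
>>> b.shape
(19, 23)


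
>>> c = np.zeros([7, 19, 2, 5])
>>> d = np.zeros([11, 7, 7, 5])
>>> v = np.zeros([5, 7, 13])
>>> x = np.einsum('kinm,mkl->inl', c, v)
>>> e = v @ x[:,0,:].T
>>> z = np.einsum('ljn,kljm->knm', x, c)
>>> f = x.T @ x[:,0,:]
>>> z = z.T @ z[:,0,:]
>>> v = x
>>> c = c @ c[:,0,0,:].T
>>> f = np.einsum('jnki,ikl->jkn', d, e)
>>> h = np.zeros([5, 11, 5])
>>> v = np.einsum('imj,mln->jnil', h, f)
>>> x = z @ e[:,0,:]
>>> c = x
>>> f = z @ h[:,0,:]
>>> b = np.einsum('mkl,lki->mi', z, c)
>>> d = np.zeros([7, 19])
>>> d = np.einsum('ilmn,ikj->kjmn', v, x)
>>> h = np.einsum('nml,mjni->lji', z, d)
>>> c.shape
(5, 13, 19)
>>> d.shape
(13, 19, 5, 7)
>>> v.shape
(5, 7, 5, 7)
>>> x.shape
(5, 13, 19)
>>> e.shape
(5, 7, 19)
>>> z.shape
(5, 13, 5)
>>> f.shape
(5, 13, 5)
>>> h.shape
(5, 19, 7)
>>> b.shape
(5, 19)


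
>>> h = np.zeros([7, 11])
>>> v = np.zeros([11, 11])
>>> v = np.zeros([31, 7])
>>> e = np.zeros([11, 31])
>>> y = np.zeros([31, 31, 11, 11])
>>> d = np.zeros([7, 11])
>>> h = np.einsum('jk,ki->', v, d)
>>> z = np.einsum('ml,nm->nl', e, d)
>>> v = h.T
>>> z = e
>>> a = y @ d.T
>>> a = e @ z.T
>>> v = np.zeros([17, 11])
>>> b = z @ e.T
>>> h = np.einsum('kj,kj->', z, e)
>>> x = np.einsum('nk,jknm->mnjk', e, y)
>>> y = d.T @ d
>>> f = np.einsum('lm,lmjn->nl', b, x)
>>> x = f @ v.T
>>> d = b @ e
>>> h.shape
()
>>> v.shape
(17, 11)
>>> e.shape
(11, 31)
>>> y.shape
(11, 11)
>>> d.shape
(11, 31)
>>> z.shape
(11, 31)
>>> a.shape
(11, 11)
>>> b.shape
(11, 11)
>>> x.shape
(31, 17)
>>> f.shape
(31, 11)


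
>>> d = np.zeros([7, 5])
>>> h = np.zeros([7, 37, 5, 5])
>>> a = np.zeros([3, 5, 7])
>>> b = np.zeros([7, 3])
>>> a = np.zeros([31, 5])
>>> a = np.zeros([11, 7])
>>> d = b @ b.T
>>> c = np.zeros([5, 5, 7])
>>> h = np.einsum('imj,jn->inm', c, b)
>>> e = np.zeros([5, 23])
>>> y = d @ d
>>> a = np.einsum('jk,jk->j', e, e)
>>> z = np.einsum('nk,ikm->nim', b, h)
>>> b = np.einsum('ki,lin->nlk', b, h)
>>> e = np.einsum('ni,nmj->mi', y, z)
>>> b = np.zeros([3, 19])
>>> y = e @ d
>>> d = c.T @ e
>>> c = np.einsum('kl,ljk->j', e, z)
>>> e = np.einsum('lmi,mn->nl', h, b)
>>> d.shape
(7, 5, 7)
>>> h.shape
(5, 3, 5)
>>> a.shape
(5,)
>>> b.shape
(3, 19)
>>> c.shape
(5,)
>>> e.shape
(19, 5)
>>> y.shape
(5, 7)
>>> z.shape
(7, 5, 5)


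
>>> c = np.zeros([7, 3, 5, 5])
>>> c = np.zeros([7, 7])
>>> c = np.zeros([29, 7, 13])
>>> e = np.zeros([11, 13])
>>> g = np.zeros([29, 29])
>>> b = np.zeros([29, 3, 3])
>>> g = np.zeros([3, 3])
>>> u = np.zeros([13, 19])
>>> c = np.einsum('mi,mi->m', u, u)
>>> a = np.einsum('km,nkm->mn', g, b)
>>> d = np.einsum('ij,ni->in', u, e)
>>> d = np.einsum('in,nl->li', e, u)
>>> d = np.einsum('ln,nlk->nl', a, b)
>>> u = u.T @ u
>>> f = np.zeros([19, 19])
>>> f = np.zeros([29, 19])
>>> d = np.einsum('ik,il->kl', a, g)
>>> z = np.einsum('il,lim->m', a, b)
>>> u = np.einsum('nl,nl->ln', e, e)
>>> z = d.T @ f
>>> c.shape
(13,)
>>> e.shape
(11, 13)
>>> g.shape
(3, 3)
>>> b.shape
(29, 3, 3)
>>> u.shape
(13, 11)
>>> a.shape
(3, 29)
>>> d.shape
(29, 3)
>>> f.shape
(29, 19)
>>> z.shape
(3, 19)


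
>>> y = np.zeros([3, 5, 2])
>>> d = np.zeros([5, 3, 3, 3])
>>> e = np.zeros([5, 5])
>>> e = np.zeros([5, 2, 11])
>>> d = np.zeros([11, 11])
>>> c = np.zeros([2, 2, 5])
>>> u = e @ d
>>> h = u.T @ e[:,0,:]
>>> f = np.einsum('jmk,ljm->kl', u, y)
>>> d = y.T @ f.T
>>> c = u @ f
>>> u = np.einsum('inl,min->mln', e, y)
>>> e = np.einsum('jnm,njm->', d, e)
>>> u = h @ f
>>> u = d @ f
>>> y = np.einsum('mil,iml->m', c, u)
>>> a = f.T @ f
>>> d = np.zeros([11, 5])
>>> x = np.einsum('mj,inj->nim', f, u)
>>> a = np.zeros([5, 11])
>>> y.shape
(5,)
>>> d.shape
(11, 5)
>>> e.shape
()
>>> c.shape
(5, 2, 3)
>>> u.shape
(2, 5, 3)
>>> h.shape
(11, 2, 11)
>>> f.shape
(11, 3)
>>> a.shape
(5, 11)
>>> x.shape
(5, 2, 11)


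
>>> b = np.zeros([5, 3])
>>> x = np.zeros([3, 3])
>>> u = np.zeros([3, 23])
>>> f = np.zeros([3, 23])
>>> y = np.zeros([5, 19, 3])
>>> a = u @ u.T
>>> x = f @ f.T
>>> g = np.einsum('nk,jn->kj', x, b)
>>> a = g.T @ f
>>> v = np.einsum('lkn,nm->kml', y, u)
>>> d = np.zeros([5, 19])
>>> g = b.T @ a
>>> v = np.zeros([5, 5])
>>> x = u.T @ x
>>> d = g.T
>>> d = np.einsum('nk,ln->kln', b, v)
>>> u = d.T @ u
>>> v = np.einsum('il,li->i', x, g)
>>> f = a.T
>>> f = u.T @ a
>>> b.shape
(5, 3)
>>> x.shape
(23, 3)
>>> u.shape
(5, 5, 23)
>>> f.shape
(23, 5, 23)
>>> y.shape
(5, 19, 3)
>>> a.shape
(5, 23)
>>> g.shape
(3, 23)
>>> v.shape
(23,)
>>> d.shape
(3, 5, 5)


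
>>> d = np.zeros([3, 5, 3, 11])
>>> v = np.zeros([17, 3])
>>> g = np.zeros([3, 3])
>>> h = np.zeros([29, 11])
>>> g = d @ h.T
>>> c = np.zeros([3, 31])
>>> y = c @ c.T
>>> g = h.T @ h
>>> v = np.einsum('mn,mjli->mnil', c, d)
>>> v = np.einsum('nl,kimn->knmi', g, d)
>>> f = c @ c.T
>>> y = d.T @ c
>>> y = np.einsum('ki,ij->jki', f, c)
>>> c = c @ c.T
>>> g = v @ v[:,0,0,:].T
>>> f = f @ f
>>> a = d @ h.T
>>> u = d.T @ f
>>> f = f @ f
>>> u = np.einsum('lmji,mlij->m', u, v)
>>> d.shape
(3, 5, 3, 11)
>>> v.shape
(3, 11, 3, 5)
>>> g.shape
(3, 11, 3, 3)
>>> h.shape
(29, 11)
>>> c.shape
(3, 3)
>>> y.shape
(31, 3, 3)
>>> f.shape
(3, 3)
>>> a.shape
(3, 5, 3, 29)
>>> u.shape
(3,)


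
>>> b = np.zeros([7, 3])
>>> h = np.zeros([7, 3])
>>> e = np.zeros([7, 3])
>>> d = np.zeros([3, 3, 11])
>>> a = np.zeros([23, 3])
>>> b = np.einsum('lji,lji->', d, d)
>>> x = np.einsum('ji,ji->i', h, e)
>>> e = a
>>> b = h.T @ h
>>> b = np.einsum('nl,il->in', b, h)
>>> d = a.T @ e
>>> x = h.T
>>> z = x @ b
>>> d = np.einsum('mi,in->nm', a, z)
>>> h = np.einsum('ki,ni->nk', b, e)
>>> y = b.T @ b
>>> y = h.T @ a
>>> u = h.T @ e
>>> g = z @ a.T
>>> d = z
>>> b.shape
(7, 3)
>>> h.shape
(23, 7)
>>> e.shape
(23, 3)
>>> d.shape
(3, 3)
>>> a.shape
(23, 3)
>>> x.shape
(3, 7)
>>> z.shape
(3, 3)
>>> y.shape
(7, 3)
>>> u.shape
(7, 3)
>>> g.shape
(3, 23)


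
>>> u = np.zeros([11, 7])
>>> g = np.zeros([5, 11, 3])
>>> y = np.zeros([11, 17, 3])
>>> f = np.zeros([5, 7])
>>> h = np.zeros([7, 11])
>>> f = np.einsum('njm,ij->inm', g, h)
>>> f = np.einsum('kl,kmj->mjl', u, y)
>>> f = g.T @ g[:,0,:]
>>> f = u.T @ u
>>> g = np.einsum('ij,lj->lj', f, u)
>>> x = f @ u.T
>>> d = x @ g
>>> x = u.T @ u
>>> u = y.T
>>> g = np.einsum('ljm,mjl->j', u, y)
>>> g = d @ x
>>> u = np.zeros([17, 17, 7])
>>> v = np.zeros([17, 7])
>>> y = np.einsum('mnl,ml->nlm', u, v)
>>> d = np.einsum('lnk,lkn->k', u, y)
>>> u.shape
(17, 17, 7)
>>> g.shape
(7, 7)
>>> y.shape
(17, 7, 17)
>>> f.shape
(7, 7)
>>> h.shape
(7, 11)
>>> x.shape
(7, 7)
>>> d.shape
(7,)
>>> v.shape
(17, 7)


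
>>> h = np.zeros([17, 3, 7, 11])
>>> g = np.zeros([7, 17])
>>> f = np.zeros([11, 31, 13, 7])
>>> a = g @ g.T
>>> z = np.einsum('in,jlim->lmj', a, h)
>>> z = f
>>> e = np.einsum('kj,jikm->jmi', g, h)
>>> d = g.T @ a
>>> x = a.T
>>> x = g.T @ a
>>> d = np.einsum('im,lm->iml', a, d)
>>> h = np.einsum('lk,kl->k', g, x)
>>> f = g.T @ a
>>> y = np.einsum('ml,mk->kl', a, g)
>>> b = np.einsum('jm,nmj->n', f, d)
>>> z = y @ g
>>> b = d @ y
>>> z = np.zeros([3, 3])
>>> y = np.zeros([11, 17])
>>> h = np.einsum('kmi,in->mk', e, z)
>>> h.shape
(11, 17)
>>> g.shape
(7, 17)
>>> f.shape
(17, 7)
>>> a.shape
(7, 7)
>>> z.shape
(3, 3)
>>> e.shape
(17, 11, 3)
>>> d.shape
(7, 7, 17)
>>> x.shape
(17, 7)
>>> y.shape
(11, 17)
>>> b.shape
(7, 7, 7)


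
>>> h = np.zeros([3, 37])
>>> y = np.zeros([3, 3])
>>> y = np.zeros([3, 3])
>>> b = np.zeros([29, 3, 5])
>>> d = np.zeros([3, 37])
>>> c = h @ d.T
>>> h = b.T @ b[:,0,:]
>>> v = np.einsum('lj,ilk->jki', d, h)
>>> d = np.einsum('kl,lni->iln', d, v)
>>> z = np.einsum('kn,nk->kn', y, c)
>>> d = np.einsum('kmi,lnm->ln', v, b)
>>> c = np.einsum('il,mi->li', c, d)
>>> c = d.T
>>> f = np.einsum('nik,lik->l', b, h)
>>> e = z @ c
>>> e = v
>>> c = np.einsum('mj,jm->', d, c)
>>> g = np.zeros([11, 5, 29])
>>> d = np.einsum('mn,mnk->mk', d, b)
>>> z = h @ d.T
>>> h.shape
(5, 3, 5)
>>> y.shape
(3, 3)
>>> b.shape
(29, 3, 5)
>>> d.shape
(29, 5)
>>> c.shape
()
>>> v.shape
(37, 5, 5)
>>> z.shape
(5, 3, 29)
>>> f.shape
(5,)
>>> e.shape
(37, 5, 5)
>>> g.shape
(11, 5, 29)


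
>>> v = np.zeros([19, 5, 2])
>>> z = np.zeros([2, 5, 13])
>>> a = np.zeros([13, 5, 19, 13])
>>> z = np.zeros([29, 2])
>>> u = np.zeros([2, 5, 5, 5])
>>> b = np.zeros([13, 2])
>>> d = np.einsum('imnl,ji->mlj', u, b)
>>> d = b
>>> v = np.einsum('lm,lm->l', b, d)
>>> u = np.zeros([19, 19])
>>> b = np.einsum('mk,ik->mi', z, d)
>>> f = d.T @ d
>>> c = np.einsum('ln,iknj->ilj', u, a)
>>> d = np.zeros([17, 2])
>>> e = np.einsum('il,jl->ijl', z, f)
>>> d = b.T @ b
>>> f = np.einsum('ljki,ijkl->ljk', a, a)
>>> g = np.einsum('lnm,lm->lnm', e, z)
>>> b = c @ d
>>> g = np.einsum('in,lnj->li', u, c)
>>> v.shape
(13,)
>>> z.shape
(29, 2)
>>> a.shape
(13, 5, 19, 13)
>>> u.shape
(19, 19)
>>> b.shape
(13, 19, 13)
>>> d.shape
(13, 13)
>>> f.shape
(13, 5, 19)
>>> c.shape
(13, 19, 13)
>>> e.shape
(29, 2, 2)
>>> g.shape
(13, 19)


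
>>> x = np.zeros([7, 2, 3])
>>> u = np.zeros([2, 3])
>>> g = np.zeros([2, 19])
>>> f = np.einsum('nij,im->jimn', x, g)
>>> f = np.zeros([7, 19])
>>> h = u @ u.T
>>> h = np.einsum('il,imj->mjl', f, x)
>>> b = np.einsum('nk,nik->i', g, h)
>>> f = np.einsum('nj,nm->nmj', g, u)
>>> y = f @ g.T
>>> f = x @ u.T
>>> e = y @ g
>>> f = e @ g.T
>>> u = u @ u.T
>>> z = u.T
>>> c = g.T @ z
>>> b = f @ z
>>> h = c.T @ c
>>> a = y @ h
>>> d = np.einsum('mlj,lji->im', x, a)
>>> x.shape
(7, 2, 3)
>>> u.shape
(2, 2)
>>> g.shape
(2, 19)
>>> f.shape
(2, 3, 2)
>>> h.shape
(2, 2)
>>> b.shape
(2, 3, 2)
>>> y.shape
(2, 3, 2)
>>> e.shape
(2, 3, 19)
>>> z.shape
(2, 2)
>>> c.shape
(19, 2)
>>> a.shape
(2, 3, 2)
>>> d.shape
(2, 7)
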